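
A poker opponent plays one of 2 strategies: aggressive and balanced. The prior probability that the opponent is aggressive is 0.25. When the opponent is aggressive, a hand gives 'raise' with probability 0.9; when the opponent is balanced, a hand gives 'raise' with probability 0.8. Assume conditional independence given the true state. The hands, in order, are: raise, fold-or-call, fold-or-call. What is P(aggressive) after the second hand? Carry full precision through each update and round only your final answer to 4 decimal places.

0.1579

Each posterior becomes the prior for the next update.
After 'raise': P(aggressive) = 0.9·0.2500 / (0.9·0.2500 + 0.8·0.7500) ≈ 0.2727
After 'fold-or-call': P(aggressive) = 0.1·0.2727 / (0.1·0.2727 + 0.2·0.7273) ≈ 0.1579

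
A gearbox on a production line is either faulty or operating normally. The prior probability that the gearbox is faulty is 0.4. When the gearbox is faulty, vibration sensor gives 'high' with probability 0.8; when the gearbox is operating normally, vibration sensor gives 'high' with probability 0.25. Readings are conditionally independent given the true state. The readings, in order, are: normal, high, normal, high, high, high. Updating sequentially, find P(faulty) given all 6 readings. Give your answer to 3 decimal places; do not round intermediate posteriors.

0.833

After 'normal': P(faulty) = 0.2·0.4000 / (0.2·0.4000 + 0.75·0.6000) ≈ 0.1509
After 'high': P(faulty) = 0.8·0.1509 / (0.8·0.1509 + 0.25·0.8491) ≈ 0.3626
After 'normal': P(faulty) = 0.2·0.3626 / (0.2·0.3626 + 0.75·0.6374) ≈ 0.1317
After 'high': P(faulty) = 0.8·0.1317 / (0.8·0.1317 + 0.25·0.8683) ≈ 0.3268
After 'high': P(faulty) = 0.8·0.3268 / (0.8·0.3268 + 0.25·0.6732) ≈ 0.6084
After 'high': P(faulty) = 0.8·0.6084 / (0.8·0.6084 + 0.25·0.3916) ≈ 0.8325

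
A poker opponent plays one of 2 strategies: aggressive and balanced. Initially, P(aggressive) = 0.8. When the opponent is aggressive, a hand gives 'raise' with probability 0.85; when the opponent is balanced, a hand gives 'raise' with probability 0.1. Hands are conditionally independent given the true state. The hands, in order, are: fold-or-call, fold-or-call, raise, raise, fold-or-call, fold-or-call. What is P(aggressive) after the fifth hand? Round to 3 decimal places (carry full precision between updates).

After 'fold-or-call': P(aggressive) = 0.15·0.8000 / (0.15·0.8000 + 0.9·0.2000) ≈ 0.4000
After 'fold-or-call': P(aggressive) = 0.15·0.4000 / (0.15·0.4000 + 0.9·0.6000) ≈ 0.1000
After 'raise': P(aggressive) = 0.85·0.1000 / (0.85·0.1000 + 0.1·0.9000) ≈ 0.4857
After 'raise': P(aggressive) = 0.85·0.4857 / (0.85·0.4857 + 0.1·0.5143) ≈ 0.8892
After 'fold-or-call': P(aggressive) = 0.15·0.8892 / (0.15·0.8892 + 0.9·0.1108) ≈ 0.5723

0.572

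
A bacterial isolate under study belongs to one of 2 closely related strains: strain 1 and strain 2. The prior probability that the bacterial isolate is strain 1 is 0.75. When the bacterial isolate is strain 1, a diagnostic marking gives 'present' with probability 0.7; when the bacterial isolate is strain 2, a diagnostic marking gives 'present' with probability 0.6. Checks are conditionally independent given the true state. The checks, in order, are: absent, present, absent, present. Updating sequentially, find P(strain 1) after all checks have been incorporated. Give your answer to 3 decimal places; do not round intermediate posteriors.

After 'absent': P(strain 1) = 0.3·0.7500 / (0.3·0.7500 + 0.4·0.2500) ≈ 0.6923
After 'present': P(strain 1) = 0.7·0.6923 / (0.7·0.6923 + 0.6·0.3077) ≈ 0.7241
After 'absent': P(strain 1) = 0.3·0.7241 / (0.3·0.7241 + 0.4·0.2759) ≈ 0.6632
After 'present': P(strain 1) = 0.7·0.6632 / (0.7·0.6632 + 0.6·0.3368) ≈ 0.6967

0.697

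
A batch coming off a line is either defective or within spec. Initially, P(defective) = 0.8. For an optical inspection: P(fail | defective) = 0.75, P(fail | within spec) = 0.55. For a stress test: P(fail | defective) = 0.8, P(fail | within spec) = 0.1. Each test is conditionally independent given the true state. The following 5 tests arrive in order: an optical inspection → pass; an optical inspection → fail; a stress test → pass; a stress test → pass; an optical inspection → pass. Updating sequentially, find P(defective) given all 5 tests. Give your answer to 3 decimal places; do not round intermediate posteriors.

After an optical inspection='pass': P(defective) = 0.25·0.8000 / (0.25·0.8000 + 0.45·0.2000) ≈ 0.6897
After an optical inspection='fail': P(defective) = 0.75·0.6897 / (0.75·0.6897 + 0.55·0.3103) ≈ 0.7519
After a stress test='pass': P(defective) = 0.2·0.7519 / (0.2·0.7519 + 0.9·0.2481) ≈ 0.4024
After a stress test='pass': P(defective) = 0.2·0.4024 / (0.2·0.4024 + 0.9·0.5976) ≈ 0.1302
After an optical inspection='pass': P(defective) = 0.25·0.1302 / (0.25·0.1302 + 0.45·0.8698) ≈ 0.0768

0.077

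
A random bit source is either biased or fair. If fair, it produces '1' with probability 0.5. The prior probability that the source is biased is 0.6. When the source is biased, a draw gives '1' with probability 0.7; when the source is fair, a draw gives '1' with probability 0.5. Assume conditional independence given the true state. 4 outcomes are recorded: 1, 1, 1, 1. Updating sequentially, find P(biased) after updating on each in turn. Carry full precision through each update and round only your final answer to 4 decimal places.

0.8521

After '1': P(biased) = 0.7·0.6000 / (0.7·0.6000 + 0.5·0.4000) ≈ 0.6774
After '1': P(biased) = 0.7·0.6774 / (0.7·0.6774 + 0.5·0.3226) ≈ 0.7462
After '1': P(biased) = 0.7·0.7462 / (0.7·0.7462 + 0.5·0.2538) ≈ 0.8045
After '1': P(biased) = 0.7·0.8045 / (0.7·0.8045 + 0.5·0.1955) ≈ 0.8521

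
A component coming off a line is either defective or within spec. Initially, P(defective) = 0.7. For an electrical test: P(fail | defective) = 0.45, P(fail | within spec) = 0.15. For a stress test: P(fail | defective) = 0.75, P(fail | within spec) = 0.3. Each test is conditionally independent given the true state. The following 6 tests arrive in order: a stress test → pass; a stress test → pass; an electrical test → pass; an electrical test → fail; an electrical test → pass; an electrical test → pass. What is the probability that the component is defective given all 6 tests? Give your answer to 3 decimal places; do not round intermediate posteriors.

After a stress test='pass': P(defective) = 0.25·0.7000 / (0.25·0.7000 + 0.7·0.3000) ≈ 0.4545
After a stress test='pass': P(defective) = 0.25·0.4545 / (0.25·0.4545 + 0.7·0.5455) ≈ 0.2294
After an electrical test='pass': P(defective) = 0.55·0.2294 / (0.55·0.2294 + 0.85·0.7706) ≈ 0.1615
After an electrical test='fail': P(defective) = 0.45·0.1615 / (0.45·0.1615 + 0.15·0.8385) ≈ 0.3662
After an electrical test='pass': P(defective) = 0.55·0.3662 / (0.55·0.3662 + 0.85·0.6338) ≈ 0.2721
After an electrical test='pass': P(defective) = 0.55·0.2721 / (0.55·0.2721 + 0.85·0.7279) ≈ 0.1948

0.195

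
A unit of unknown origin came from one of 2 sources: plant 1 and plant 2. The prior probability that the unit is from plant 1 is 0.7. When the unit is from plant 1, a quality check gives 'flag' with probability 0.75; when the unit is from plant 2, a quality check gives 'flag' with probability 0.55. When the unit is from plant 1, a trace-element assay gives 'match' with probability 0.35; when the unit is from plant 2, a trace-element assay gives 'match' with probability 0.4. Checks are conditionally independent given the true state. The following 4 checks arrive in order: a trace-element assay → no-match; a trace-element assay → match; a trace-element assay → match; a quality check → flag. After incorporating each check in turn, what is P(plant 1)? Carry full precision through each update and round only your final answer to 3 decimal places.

0.725

After a trace-element assay='no-match': P(plant 1) = 0.65·0.7000 / (0.65·0.7000 + 0.6·0.3000) ≈ 0.7165
After a trace-element assay='match': P(plant 1) = 0.35·0.7165 / (0.35·0.7165 + 0.4·0.2835) ≈ 0.6886
After a trace-element assay='match': P(plant 1) = 0.35·0.6886 / (0.35·0.6886 + 0.4·0.3114) ≈ 0.6593
After a quality check='flag': P(plant 1) = 0.75·0.6593 / (0.75·0.6593 + 0.55·0.3407) ≈ 0.7252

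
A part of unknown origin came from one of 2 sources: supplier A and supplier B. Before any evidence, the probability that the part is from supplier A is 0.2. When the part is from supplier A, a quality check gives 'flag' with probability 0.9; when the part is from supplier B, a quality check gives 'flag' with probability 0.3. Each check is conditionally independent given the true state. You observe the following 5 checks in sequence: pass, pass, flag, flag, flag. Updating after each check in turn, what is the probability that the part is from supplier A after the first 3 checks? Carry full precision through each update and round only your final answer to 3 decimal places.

0.015

After 'pass': P(supplier A) = 0.1·0.2000 / (0.1·0.2000 + 0.7·0.8000) ≈ 0.0345
After 'pass': P(supplier A) = 0.1·0.0345 / (0.1·0.0345 + 0.7·0.9655) ≈ 0.0051
After 'flag': P(supplier A) = 0.9·0.0051 / (0.9·0.0051 + 0.3·0.9949) ≈ 0.0151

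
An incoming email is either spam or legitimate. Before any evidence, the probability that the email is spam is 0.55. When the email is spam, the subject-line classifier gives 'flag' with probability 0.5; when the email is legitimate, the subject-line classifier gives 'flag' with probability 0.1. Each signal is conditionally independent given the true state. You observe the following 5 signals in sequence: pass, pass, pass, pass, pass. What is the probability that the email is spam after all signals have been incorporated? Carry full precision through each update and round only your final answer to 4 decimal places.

Apply Bayes' rule sequentially, carrying P(spam) forward.
After 'pass': P(spam) = 0.5·0.5500 / (0.5·0.5500 + 0.9·0.4500) ≈ 0.4044
After 'pass': P(spam) = 0.5·0.4044 / (0.5·0.4044 + 0.9·0.5956) ≈ 0.2739
After 'pass': P(spam) = 0.5·0.2739 / (0.5·0.2739 + 0.9·0.7261) ≈ 0.1733
After 'pass': P(spam) = 0.5·0.1733 / (0.5·0.1733 + 0.9·0.8267) ≈ 0.1043
After 'pass': P(spam) = 0.5·0.1043 / (0.5·0.1043 + 0.9·0.8957) ≈ 0.0608

0.0608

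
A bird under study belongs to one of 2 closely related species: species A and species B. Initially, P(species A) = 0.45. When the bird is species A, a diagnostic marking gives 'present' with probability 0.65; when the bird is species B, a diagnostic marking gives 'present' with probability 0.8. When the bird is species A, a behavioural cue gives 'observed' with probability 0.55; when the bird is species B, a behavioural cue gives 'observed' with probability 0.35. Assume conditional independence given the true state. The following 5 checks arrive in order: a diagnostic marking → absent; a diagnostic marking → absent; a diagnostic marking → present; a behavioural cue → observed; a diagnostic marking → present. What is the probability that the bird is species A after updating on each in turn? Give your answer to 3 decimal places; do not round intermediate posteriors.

0.722

Apply Bayes' rule sequentially, carrying P(species A) forward.
After a diagnostic marking='absent': P(species A) = 0.35·0.4500 / (0.35·0.4500 + 0.2·0.5500) ≈ 0.5888
After a diagnostic marking='absent': P(species A) = 0.35·0.5888 / (0.35·0.5888 + 0.2·0.4112) ≈ 0.7147
After a diagnostic marking='present': P(species A) = 0.65·0.7147 / (0.65·0.7147 + 0.8·0.2853) ≈ 0.6706
After a behavioural cue='observed': P(species A) = 0.55·0.6706 / (0.55·0.6706 + 0.35·0.3294) ≈ 0.7619
After a diagnostic marking='present': P(species A) = 0.65·0.7619 / (0.65·0.7619 + 0.8·0.2381) ≈ 0.7222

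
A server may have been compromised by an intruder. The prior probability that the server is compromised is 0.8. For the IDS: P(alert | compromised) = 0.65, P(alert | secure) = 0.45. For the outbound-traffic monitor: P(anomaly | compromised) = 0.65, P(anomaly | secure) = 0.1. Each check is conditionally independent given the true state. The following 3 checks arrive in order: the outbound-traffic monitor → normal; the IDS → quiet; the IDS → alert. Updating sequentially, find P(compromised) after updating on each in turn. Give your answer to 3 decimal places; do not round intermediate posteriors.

After the outbound-traffic monitor='normal': P(compromised) = 0.35·0.8000 / (0.35·0.8000 + 0.9·0.2000) ≈ 0.6087
After the IDS='quiet': P(compromised) = 0.35·0.6087 / (0.35·0.6087 + 0.55·0.3913) ≈ 0.4975
After the IDS='alert': P(compromised) = 0.65·0.4975 / (0.65·0.4975 + 0.45·0.5025) ≈ 0.5885

0.588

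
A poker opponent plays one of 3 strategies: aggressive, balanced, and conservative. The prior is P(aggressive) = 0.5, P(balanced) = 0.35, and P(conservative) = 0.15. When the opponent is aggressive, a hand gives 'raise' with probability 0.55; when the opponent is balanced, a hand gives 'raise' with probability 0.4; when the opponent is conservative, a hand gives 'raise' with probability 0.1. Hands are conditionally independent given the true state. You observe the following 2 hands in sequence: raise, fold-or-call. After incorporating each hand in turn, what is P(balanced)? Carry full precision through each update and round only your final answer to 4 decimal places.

Apply Bayes' rule sequentially, carrying P(balanced) forward.
After 'raise': normaliser = 0.55·0.5000 + 0.4·0.3500 + 0.1·0.1500; P(aggressive) ≈ 0.6395, P(balanced) ≈ 0.3256, P(conservative) ≈ 0.0349
After 'fold-or-call': normaliser = 0.45·0.6395 + 0.6·0.3256 + 0.9·0.0349; P(aggressive) ≈ 0.5593, P(balanced) ≈ 0.3797, P(conservative) ≈ 0.0610

0.3797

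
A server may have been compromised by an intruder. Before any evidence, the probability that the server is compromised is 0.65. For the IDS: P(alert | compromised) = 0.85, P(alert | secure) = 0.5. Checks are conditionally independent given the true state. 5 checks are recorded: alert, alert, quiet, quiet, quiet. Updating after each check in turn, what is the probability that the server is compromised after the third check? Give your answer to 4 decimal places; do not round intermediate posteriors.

After 'alert': P(compromised) = 0.85·0.6500 / (0.85·0.6500 + 0.5·0.3500) ≈ 0.7595
After 'alert': P(compromised) = 0.85·0.7595 / (0.85·0.7595 + 0.5·0.2405) ≈ 0.8429
After 'quiet': P(compromised) = 0.15·0.8429 / (0.15·0.8429 + 0.5·0.1571) ≈ 0.6169

0.6169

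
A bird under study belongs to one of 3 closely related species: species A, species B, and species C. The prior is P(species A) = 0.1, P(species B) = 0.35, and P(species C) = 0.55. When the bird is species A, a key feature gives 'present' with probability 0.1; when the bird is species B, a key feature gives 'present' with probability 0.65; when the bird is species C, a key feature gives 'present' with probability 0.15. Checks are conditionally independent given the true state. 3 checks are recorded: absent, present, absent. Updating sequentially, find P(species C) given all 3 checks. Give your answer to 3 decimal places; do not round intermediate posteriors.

Apply Bayes' rule sequentially, carrying P(species C) forward.
After 'absent': normaliser = 0.9·0.1000 + 0.35·0.3500 + 0.85·0.5500; P(species A) ≈ 0.1324, P(species B) ≈ 0.1801, P(species C) ≈ 0.6875
After 'present': normaliser = 0.1·0.1324 + 0.65·0.1801 + 0.15·0.6875; P(species A) ≈ 0.0567, P(species B) ≈ 0.5016, P(species C) ≈ 0.4417
After 'absent': normaliser = 0.9·0.0567 + 0.35·0.5016 + 0.85·0.4417; P(species A) ≈ 0.0848, P(species B) ≈ 0.2916, P(species C) ≈ 0.6237

0.624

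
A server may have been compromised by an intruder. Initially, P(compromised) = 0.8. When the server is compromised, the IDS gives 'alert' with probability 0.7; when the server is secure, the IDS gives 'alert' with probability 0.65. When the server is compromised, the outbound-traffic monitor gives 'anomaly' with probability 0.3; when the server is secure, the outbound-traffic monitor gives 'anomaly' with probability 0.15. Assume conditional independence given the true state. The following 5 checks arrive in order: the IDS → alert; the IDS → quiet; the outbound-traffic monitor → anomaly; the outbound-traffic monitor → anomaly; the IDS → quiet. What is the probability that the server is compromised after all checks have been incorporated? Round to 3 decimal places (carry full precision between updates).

0.927

Apply Bayes' rule sequentially, carrying P(compromised) forward.
After the IDS='alert': P(compromised) = 0.7·0.8000 / (0.7·0.8000 + 0.65·0.2000) ≈ 0.8116
After the IDS='quiet': P(compromised) = 0.3·0.8116 / (0.3·0.8116 + 0.35·0.1884) ≈ 0.7869
After the outbound-traffic monitor='anomaly': P(compromised) = 0.3·0.7869 / (0.3·0.7869 + 0.15·0.2131) ≈ 0.8807
After the outbound-traffic monitor='anomaly': P(compromised) = 0.3·0.8807 / (0.3·0.8807 + 0.15·0.1193) ≈ 0.9366
After the IDS='quiet': P(compromised) = 0.3·0.9366 / (0.3·0.9366 + 0.35·0.0634) ≈ 0.9268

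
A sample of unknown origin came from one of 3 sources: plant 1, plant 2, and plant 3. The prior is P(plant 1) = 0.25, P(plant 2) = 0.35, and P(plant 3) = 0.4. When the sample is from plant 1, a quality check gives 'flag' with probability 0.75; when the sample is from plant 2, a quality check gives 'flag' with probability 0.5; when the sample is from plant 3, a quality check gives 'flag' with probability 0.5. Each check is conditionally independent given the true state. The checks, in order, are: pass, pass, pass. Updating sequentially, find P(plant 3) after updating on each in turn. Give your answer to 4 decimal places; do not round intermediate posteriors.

0.5120

Apply Bayes' rule sequentially, carrying P(plant 3) forward.
After 'pass': normaliser = 0.25·0.2500 + 0.5·0.3500 + 0.5·0.4000; P(plant 1) ≈ 0.1429, P(plant 2) ≈ 0.4000, P(plant 3) ≈ 0.4571
After 'pass': normaliser = 0.25·0.1429 + 0.5·0.4000 + 0.5·0.4571; P(plant 1) ≈ 0.0769, P(plant 2) ≈ 0.4308, P(plant 3) ≈ 0.4923
After 'pass': normaliser = 0.25·0.0769 + 0.5·0.4308 + 0.5·0.4923; P(plant 1) ≈ 0.0400, P(plant 2) ≈ 0.4480, P(plant 3) ≈ 0.5120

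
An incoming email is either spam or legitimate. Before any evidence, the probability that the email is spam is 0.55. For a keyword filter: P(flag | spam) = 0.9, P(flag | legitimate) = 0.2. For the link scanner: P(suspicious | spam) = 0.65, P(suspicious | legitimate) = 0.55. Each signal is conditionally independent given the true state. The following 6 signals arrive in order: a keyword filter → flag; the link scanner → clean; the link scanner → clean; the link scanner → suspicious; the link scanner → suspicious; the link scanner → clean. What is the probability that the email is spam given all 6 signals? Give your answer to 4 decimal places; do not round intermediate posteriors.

0.7833

After a keyword filter='flag': P(spam) = 0.9·0.5500 / (0.9·0.5500 + 0.2·0.4500) ≈ 0.8462
After the link scanner='clean': P(spam) = 0.35·0.8462 / (0.35·0.8462 + 0.45·0.1538) ≈ 0.8105
After the link scanner='clean': P(spam) = 0.35·0.8105 / (0.35·0.8105 + 0.45·0.1895) ≈ 0.7689
After the link scanner='suspicious': P(spam) = 0.65·0.7689 / (0.65·0.7689 + 0.55·0.2311) ≈ 0.7972
After the link scanner='suspicious': P(spam) = 0.65·0.7972 / (0.65·0.7972 + 0.55·0.2028) ≈ 0.8229
After the link scanner='clean': P(spam) = 0.35·0.8229 / (0.35·0.8229 + 0.45·0.1771) ≈ 0.7833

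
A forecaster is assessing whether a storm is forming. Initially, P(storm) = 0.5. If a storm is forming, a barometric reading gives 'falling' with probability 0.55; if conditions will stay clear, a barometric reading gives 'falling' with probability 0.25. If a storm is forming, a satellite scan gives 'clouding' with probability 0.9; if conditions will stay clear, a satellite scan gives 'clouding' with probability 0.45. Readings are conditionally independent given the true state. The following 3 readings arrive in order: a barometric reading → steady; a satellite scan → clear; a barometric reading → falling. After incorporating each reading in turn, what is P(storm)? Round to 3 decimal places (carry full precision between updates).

0.194

After a barometric reading='steady': P(storm) = 0.45·0.5000 / (0.45·0.5000 + 0.75·0.5000) ≈ 0.3750
After a satellite scan='clear': P(storm) = 0.1·0.3750 / (0.1·0.3750 + 0.55·0.6250) ≈ 0.0984
After a barometric reading='falling': P(storm) = 0.55·0.0984 / (0.55·0.0984 + 0.25·0.9016) ≈ 0.1935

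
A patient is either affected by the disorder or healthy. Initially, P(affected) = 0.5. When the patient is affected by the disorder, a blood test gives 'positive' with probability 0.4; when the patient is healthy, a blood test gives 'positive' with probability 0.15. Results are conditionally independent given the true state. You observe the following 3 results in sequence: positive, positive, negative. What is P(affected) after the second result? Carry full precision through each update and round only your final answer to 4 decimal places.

0.8767

After 'positive': P(affected) = 0.4·0.5000 / (0.4·0.5000 + 0.15·0.5000) ≈ 0.7273
After 'positive': P(affected) = 0.4·0.7273 / (0.4·0.7273 + 0.15·0.2727) ≈ 0.8767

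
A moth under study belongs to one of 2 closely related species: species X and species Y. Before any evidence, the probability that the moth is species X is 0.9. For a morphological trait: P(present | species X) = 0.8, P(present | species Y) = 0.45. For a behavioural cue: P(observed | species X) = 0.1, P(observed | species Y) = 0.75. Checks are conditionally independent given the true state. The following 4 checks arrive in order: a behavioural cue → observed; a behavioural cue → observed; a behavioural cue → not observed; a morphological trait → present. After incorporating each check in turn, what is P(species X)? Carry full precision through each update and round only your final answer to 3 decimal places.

0.506

After a behavioural cue='observed': P(species X) = 0.1·0.9000 / (0.1·0.9000 + 0.75·0.1000) ≈ 0.5455
After a behavioural cue='observed': P(species X) = 0.1·0.5455 / (0.1·0.5455 + 0.75·0.4545) ≈ 0.1379
After a behavioural cue='not observed': P(species X) = 0.9·0.1379 / (0.9·0.1379 + 0.25·0.8621) ≈ 0.3655
After a morphological trait='present': P(species X) = 0.8·0.3655 / (0.8·0.3655 + 0.45·0.6345) ≈ 0.5059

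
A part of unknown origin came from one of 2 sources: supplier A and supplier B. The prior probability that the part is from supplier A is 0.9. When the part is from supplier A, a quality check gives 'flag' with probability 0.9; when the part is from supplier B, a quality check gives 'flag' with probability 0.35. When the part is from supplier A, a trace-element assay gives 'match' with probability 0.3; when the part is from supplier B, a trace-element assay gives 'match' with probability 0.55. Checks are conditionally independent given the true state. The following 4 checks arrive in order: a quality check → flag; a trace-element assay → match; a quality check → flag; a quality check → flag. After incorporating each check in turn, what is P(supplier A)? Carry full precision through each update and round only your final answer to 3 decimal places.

Apply Bayes' rule sequentially, carrying P(supplier A) forward.
After a quality check='flag': P(supplier A) = 0.9·0.9000 / (0.9·0.9000 + 0.35·0.1000) ≈ 0.9586
After a trace-element assay='match': P(supplier A) = 0.3·0.9586 / (0.3·0.9586 + 0.55·0.0414) ≈ 0.9266
After a quality check='flag': P(supplier A) = 0.9·0.9266 / (0.9·0.9266 + 0.35·0.0734) ≈ 0.9701
After a quality check='flag': P(supplier A) = 0.9·0.9701 / (0.9·0.9701 + 0.35·0.0299) ≈ 0.9882

0.988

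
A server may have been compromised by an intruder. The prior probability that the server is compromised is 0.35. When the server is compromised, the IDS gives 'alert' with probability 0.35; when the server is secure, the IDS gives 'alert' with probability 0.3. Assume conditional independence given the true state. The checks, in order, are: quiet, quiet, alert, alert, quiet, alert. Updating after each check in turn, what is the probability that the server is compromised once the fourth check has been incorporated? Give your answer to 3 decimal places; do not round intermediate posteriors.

0.387

After 'quiet': P(compromised) = 0.65·0.3500 / (0.65·0.3500 + 0.7·0.6500) ≈ 0.3333
After 'quiet': P(compromised) = 0.65·0.3333 / (0.65·0.3333 + 0.7·0.6667) ≈ 0.3171
After 'alert': P(compromised) = 0.35·0.3171 / (0.35·0.3171 + 0.3·0.6829) ≈ 0.3514
After 'alert': P(compromised) = 0.35·0.3514 / (0.35·0.3514 + 0.3·0.6486) ≈ 0.3872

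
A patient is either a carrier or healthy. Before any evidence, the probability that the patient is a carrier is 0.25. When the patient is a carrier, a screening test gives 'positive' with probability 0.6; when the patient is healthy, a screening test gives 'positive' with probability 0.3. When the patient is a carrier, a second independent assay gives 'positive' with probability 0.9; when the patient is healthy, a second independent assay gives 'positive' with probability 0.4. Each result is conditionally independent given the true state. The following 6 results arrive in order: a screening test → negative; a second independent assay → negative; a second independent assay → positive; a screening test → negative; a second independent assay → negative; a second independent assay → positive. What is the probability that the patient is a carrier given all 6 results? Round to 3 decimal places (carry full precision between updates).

0.015

After a screening test='negative': P(carrier) = 0.4·0.2500 / (0.4·0.2500 + 0.7·0.7500) ≈ 0.1600
After a second independent assay='negative': P(carrier) = 0.1·0.1600 / (0.1·0.1600 + 0.6·0.8400) ≈ 0.0308
After a second independent assay='positive': P(carrier) = 0.9·0.0308 / (0.9·0.0308 + 0.4·0.9692) ≈ 0.0667
After a screening test='negative': P(carrier) = 0.4·0.0667 / (0.4·0.0667 + 0.7·0.9333) ≈ 0.0392
After a second independent assay='negative': P(carrier) = 0.1·0.0392 / (0.1·0.0392 + 0.6·0.9608) ≈ 0.0068
After a second independent assay='positive': P(carrier) = 0.9·0.0068 / (0.9·0.0068 + 0.4·0.9932) ≈ 0.0151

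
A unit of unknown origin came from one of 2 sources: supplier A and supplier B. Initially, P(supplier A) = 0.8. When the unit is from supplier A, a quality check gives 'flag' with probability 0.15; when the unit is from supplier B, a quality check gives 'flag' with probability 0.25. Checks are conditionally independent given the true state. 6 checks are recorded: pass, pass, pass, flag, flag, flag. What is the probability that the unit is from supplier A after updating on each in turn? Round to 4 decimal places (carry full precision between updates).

0.5571

After 'pass': P(supplier A) = 0.85·0.8000 / (0.85·0.8000 + 0.75·0.2000) ≈ 0.8193
After 'pass': P(supplier A) = 0.85·0.8193 / (0.85·0.8193 + 0.75·0.1807) ≈ 0.8371
After 'pass': P(supplier A) = 0.85·0.8371 / (0.85·0.8371 + 0.75·0.1629) ≈ 0.8534
After 'flag': P(supplier A) = 0.15·0.8534 / (0.15·0.8534 + 0.25·0.1466) ≈ 0.7775
After 'flag': P(supplier A) = 0.15·0.7775 / (0.15·0.7775 + 0.25·0.2225) ≈ 0.6770
After 'flag': P(supplier A) = 0.15·0.6770 / (0.15·0.6770 + 0.25·0.3230) ≈ 0.5571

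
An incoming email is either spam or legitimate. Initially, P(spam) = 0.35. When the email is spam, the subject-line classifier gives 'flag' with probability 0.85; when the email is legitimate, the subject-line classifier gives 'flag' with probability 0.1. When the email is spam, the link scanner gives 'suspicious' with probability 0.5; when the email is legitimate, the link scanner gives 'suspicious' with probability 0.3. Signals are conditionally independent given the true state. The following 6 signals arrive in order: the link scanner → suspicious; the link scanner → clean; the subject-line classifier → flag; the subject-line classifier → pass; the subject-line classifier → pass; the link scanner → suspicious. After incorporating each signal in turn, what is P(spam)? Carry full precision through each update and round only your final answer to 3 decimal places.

0.201

After the link scanner='suspicious': P(spam) = 0.5·0.3500 / (0.5·0.3500 + 0.3·0.6500) ≈ 0.4730
After the link scanner='clean': P(spam) = 0.5·0.4730 / (0.5·0.4730 + 0.7·0.5270) ≈ 0.3906
After the subject-line classifier='flag': P(spam) = 0.85·0.3906 / (0.85·0.3906 + 0.1·0.6094) ≈ 0.8449
After the subject-line classifier='pass': P(spam) = 0.15·0.8449 / (0.15·0.8449 + 0.9·0.1551) ≈ 0.4759
After the subject-line classifier='pass': P(spam) = 0.15·0.4759 / (0.15·0.4759 + 0.9·0.5241) ≈ 0.1315
After the link scanner='suspicious': P(spam) = 0.5·0.1315 / (0.5·0.1315 + 0.3·0.8685) ≈ 0.2014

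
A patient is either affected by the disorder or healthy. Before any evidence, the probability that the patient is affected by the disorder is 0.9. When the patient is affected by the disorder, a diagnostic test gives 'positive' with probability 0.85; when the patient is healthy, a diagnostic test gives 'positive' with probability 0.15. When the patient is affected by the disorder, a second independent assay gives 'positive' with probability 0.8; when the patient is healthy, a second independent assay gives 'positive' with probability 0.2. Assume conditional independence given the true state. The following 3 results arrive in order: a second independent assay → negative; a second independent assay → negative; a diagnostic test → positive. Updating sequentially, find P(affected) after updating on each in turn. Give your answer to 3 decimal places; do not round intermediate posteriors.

0.761

Apply Bayes' rule sequentially, carrying P(affected) forward.
After a second independent assay='negative': P(affected) = 0.2·0.9000 / (0.2·0.9000 + 0.8·0.1000) ≈ 0.6923
After a second independent assay='negative': P(affected) = 0.2·0.6923 / (0.2·0.6923 + 0.8·0.3077) ≈ 0.3600
After a diagnostic test='positive': P(affected) = 0.85·0.3600 / (0.85·0.3600 + 0.15·0.6400) ≈ 0.7612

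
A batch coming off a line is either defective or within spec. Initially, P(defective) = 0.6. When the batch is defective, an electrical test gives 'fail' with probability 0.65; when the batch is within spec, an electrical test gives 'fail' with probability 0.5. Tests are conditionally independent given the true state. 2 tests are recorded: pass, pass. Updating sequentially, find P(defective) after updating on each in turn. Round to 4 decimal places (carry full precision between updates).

Each posterior becomes the prior for the next update.
After 'pass': P(defective) = 0.35·0.6000 / (0.35·0.6000 + 0.5·0.4000) ≈ 0.5122
After 'pass': P(defective) = 0.35·0.5122 / (0.35·0.5122 + 0.5·0.4878) ≈ 0.4236

0.4236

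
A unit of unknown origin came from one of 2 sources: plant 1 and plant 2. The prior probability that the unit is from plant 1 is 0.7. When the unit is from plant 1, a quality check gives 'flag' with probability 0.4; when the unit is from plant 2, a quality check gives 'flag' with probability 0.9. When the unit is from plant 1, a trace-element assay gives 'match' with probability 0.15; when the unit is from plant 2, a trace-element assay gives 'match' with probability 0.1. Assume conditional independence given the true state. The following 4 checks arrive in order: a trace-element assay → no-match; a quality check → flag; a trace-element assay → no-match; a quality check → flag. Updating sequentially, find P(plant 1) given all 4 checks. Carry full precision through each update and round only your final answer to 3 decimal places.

0.291

After a trace-element assay='no-match': P(plant 1) = 0.85·0.7000 / (0.85·0.7000 + 0.9·0.3000) ≈ 0.6879
After a quality check='flag': P(plant 1) = 0.4·0.6879 / (0.4·0.6879 + 0.9·0.3121) ≈ 0.4948
After a trace-element assay='no-match': P(plant 1) = 0.85·0.4948 / (0.85·0.4948 + 0.9·0.5052) ≈ 0.4805
After a quality check='flag': P(plant 1) = 0.4·0.4805 / (0.4·0.4805 + 0.9·0.5195) ≈ 0.2913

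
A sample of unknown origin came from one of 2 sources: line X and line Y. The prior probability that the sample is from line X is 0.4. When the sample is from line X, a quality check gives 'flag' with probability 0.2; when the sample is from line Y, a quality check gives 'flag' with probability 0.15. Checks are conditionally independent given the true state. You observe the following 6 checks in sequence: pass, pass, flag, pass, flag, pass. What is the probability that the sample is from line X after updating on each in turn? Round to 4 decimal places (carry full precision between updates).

After 'pass': P(line X) = 0.8·0.4000 / (0.8·0.4000 + 0.85·0.6000) ≈ 0.3855
After 'pass': P(line X) = 0.8·0.3855 / (0.8·0.3855 + 0.85·0.6145) ≈ 0.3713
After 'flag': P(line X) = 0.2·0.3713 / (0.2·0.3713 + 0.15·0.6287) ≈ 0.4405
After 'pass': P(line X) = 0.8·0.4405 / (0.8·0.4405 + 0.85·0.5595) ≈ 0.4256
After 'flag': P(line X) = 0.2·0.4256 / (0.2·0.4256 + 0.15·0.5744) ≈ 0.4970
After 'pass': P(line X) = 0.8·0.4970 / (0.8·0.4970 + 0.85·0.5030) ≈ 0.4819

0.4819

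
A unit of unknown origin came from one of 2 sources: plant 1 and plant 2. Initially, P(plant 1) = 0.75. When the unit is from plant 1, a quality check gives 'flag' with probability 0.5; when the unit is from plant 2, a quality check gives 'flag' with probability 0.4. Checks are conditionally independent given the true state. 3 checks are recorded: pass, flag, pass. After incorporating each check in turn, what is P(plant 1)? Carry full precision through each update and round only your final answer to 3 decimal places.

After 'pass': P(plant 1) = 0.5·0.7500 / (0.5·0.7500 + 0.6·0.2500) ≈ 0.7143
After 'flag': P(plant 1) = 0.5·0.7143 / (0.5·0.7143 + 0.4·0.2857) ≈ 0.7576
After 'pass': P(plant 1) = 0.5·0.7576 / (0.5·0.7576 + 0.6·0.2424) ≈ 0.7225

0.723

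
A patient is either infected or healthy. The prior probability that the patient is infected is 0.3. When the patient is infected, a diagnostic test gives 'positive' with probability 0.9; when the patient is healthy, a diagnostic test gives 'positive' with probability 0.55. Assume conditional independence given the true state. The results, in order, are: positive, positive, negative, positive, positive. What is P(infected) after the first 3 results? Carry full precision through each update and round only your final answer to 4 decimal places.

After 'positive': P(infected) = 0.9·0.3000 / (0.9·0.3000 + 0.55·0.7000) ≈ 0.4122
After 'positive': P(infected) = 0.9·0.4122 / (0.9·0.4122 + 0.55·0.5878) ≈ 0.5344
After 'negative': P(infected) = 0.1·0.5344 / (0.1·0.5344 + 0.45·0.4656) ≈ 0.2032

0.2032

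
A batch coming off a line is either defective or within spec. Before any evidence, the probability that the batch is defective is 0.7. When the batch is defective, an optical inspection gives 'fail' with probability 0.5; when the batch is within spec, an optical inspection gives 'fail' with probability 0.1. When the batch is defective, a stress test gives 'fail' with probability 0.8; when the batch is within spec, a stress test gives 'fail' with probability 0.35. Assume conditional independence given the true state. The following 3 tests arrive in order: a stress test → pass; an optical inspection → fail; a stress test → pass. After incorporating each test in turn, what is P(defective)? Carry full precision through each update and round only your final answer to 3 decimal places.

After a stress test='pass': P(defective) = 0.2·0.7000 / (0.2·0.7000 + 0.65·0.3000) ≈ 0.4179
After an optical inspection='fail': P(defective) = 0.5·0.4179 / (0.5·0.4179 + 0.1·0.5821) ≈ 0.7821
After a stress test='pass': P(defective) = 0.2·0.7821 / (0.2·0.7821 + 0.65·0.2179) ≈ 0.5248

0.525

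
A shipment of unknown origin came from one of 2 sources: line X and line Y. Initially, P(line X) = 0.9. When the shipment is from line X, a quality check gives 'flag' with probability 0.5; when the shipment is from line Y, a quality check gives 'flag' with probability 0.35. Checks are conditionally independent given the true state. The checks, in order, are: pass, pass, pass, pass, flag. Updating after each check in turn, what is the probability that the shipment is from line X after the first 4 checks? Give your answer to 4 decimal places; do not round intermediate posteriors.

After 'pass': P(line X) = 0.5·0.9000 / (0.5·0.9000 + 0.65·0.1000) ≈ 0.8738
After 'pass': P(line X) = 0.5·0.8738 / (0.5·0.8738 + 0.65·0.1262) ≈ 0.8419
After 'pass': P(line X) = 0.5·0.8419 / (0.5·0.8419 + 0.65·0.1581) ≈ 0.8038
After 'pass': P(line X) = 0.5·0.8038 / (0.5·0.8038 + 0.65·0.1962) ≈ 0.7591

0.7591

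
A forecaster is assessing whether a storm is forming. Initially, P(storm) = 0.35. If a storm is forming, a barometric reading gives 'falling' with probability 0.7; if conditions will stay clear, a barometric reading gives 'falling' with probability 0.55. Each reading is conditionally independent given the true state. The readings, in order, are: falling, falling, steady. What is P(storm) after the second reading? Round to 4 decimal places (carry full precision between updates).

0.4659

After 'falling': P(storm) = 0.7·0.3500 / (0.7·0.3500 + 0.55·0.6500) ≈ 0.4066
After 'falling': P(storm) = 0.7·0.4066 / (0.7·0.4066 + 0.55·0.5934) ≈ 0.4659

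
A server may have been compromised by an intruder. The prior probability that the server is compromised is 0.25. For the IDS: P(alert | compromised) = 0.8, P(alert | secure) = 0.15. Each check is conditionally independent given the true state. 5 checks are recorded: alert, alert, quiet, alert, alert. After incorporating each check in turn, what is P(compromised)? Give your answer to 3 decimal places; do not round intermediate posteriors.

Each posterior becomes the prior for the next update.
After 'alert': P(compromised) = 0.8·0.2500 / (0.8·0.2500 + 0.15·0.7500) ≈ 0.6400
After 'alert': P(compromised) = 0.8·0.6400 / (0.8·0.6400 + 0.15·0.3600) ≈ 0.9046
After 'quiet': P(compromised) = 0.2·0.9046 / (0.2·0.9046 + 0.85·0.0954) ≈ 0.6905
After 'alert': P(compromised) = 0.8·0.6905 / (0.8·0.6905 + 0.15·0.3095) ≈ 0.9225
After 'alert': P(compromised) = 0.8·0.9225 / (0.8·0.9225 + 0.15·0.0775) ≈ 0.9845

0.984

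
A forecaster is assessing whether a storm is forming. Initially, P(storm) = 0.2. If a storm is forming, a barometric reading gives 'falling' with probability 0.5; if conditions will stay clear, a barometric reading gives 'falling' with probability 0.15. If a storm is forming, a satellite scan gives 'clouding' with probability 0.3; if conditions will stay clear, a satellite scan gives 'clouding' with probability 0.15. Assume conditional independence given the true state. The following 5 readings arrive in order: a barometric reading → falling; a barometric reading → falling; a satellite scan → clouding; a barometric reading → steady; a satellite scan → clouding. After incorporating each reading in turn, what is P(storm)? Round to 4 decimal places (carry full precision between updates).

Apply Bayes' rule sequentially, carrying P(storm) forward.
After a barometric reading='falling': P(storm) = 0.5·0.2000 / (0.5·0.2000 + 0.15·0.8000) ≈ 0.4545
After a barometric reading='falling': P(storm) = 0.5·0.4545 / (0.5·0.4545 + 0.15·0.5455) ≈ 0.7353
After a satellite scan='clouding': P(storm) = 0.3·0.7353 / (0.3·0.7353 + 0.15·0.2647) ≈ 0.8475
After a barometric reading='steady': P(storm) = 0.5·0.8475 / (0.5·0.8475 + 0.85·0.1525) ≈ 0.7657
After a satellite scan='clouding': P(storm) = 0.3·0.7657 / (0.3·0.7657 + 0.15·0.2343) ≈ 0.8673

0.8673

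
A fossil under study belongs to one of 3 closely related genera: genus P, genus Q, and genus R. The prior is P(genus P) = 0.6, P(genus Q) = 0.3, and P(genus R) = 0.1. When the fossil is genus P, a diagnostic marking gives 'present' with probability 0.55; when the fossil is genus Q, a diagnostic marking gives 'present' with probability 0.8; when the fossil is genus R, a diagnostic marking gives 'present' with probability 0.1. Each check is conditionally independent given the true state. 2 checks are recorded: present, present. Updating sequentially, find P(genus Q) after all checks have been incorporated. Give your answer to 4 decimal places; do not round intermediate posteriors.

0.5127

Each posterior becomes the prior for the next update.
After 'present': normaliser = 0.55·0.6000 + 0.8·0.3000 + 0.1·0.1000; P(genus P) ≈ 0.5690, P(genus Q) ≈ 0.4138, P(genus R) ≈ 0.0172
After 'present': normaliser = 0.55·0.5690 + 0.8·0.4138 + 0.1·0.0172; P(genus P) ≈ 0.4846, P(genus Q) ≈ 0.5127, P(genus R) ≈ 0.0027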